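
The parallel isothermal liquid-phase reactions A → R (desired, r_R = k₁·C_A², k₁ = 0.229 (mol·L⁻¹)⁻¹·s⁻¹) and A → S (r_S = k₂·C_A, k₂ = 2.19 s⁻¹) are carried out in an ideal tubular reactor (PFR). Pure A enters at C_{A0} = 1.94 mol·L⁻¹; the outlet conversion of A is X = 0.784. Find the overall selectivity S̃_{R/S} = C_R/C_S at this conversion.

C_A = C_{A0}(1−X) = 0.4190 mol·L⁻¹.
Along a PFR/batch, dC_S/dC_A = −r_S/(r_R+r_S) = −k₂/(k₂+k₁·C_A).
Integrating from C_{A0} to C_A: C_S = (2.19/0.229)·ln[(2.19+0.229·1.94)/(2.19+0.229·0.419)] = 9.563·ln(2.634/2.286) = 1.356 mol·L⁻¹.
Then C_R = (C_{A0}−C_A) − C_S = 1.521 − 1.356 = 0.1647 mol·L⁻¹.
S̃_{R/S} = C_R/C_S = 0.1647/1.356 = 0.121.

0.121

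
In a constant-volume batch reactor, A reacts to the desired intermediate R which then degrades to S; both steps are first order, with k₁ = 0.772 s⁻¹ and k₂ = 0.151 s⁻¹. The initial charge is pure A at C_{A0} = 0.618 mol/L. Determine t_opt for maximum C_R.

Setting dC_R/dt = 0 gives t_opt = ln(k₂/k₁)/(k₂−k₁).
= ln(0.151/0.772)/(0.151−0.772) = ln(0.1956)/-0.6210 = -1.632/-0.6210 = 2.63 s.

2.63 s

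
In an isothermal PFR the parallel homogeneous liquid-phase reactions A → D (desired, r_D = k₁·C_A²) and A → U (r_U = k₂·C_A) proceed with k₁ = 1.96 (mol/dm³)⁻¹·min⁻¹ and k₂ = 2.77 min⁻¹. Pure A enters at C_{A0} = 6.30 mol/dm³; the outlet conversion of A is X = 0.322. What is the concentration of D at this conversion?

C_A = C_{A0}(1−X) = 4.271 mol/dm³.
Along a PFR/batch, dC_U/dC_A = −r_U/(r_D+r_U) = −k₂/(k₂+k₁·C_A).
Integrating from C_{A0} to C_A: C_U = (2.77/1.96)·ln[(2.77+1.96·6.30)/(2.77+1.96·4.27)] = 1.413·ln(15.12/11.14) = 0.4313 mol/dm³.
Then C_D = (C_{A0}−C_A) − C_U = 2.029 − 0.4313 = 1.597 mol/dm³.

1.60 mol/dm³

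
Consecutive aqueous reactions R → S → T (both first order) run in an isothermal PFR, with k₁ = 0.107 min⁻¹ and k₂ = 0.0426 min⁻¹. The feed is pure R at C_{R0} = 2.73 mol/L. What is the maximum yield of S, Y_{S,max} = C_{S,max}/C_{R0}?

0.544

For a first-order series the maximum intermediate yield is C_{S,max}/C_{R0} = (k₁/k₂)^[k₂/(k₂−k₁)].
= (0.107/0.0426)^(0.0426/(0.0426−0.107)) = (2.512)^(-0.6615) = 0.5438.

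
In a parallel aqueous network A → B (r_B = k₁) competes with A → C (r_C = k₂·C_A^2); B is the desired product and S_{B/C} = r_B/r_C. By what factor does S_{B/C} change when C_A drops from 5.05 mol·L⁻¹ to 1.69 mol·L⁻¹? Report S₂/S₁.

8.93

S_{B/C} = (k₁/k₂)·C_A^-2, so S₂/S₁ = (C_{A,2}/C_{A,1})^-2.
= (1.69/5.05)^(-2) = (0.3347)^(-2) = 8.93.
Selectivity toward B rises as C_A falls — low-concentration operation is favoured.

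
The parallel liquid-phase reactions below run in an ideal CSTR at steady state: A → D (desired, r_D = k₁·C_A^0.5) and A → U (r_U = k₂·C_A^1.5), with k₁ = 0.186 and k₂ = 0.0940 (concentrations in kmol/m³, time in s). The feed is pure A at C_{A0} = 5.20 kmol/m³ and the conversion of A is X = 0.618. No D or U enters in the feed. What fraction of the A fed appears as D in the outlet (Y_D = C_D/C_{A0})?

Exit C_A = C_{A0}(1−X) = 5.20×0.382 = 1.986 kmol/m³.
Rates in a CSTR are evaluated at the outlet concentration: r_D = 0.186×1.986^0.5 = 0.2621, r_U = 0.0940×1.986^1.5 = 0.2632.
Fraction of consumed A going to D: r_D/(r_D+r_U) = 0.4990.
C_D = 0.4990·C_{A0}·X = 0.4990×5.20×0.618 = 1.60 kmol/m³; Y_D = C_D/C_{A0} = 0.308.

0.308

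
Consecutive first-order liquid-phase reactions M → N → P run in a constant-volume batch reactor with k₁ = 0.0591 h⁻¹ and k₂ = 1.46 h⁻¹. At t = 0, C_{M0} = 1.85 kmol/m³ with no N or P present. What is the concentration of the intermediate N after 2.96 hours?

The intermediate concentration in a first-order A→B→C sequence is C_N = k₁C_{M0}(e^(−k₁t) − e^(−k₂t))/(k₂−k₁).
e^(−k₁t) = e^(−0.0591×2.96) = e^(−0.1749) = 0.8395; e^(−k₂t) = e^(−4.322) = 0.01328.
C_N = 0.0591×1.85/(1.46−0.0591) × (0.8395−0.01328) = 0.07805×0.8262 = 0.06448 kmol/m³.

0.0645 kmol/m³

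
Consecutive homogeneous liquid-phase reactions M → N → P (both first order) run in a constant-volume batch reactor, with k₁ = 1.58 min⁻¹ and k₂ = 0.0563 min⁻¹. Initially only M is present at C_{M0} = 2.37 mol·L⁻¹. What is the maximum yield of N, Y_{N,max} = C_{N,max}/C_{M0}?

0.884

Evaluating C_N at t_opt = ln(k₂/k₁)/(k₂−k₁) gives C_{N,max}/C_{M0} = (k₁/k₂)^[k₂/(k₂−k₁)].
= (1.58/0.0563)^(0.0563/(0.0563−1.58)) = (28.06)^(-0.03695) = 0.8841.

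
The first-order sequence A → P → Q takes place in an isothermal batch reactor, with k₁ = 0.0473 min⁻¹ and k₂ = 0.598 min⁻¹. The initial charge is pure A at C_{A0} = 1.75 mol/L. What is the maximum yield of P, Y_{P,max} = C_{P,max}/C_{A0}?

Evaluating C_P at t_opt = ln(k₂/k₁)/(k₂−k₁) gives C_{P,max}/C_{A0} = (k₁/k₂)^[k₂/(k₂−k₁)].
= (0.0473/0.598)^(0.598/(0.598−0.0473)) = (0.07910)^(1.086) = 0.06361.

0.0636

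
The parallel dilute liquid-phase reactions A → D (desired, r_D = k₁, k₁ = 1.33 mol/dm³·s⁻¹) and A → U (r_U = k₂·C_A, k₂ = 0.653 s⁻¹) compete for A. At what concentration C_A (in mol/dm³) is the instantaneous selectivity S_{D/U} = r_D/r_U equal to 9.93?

0.205 mol/dm³

S_{D/U} = (k₁/k₂)·C_A⁻¹ ⇒ C_A = (S·k₂/k₁)^(-1).
= (9.93×0.653/1.33)^(-1) = (4.875)^(-1) = 0.205 mol/dm³.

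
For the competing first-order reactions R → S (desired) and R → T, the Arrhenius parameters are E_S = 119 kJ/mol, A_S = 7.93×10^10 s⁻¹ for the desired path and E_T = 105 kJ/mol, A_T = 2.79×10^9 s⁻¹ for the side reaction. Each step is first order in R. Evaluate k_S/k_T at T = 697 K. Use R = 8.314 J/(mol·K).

2.54

With equal orders, S_{S/T} = k_S/k_T = (A_S/A_T)·exp[(E_T−E_S)/(RT)].
(E_T−E_S)/(RT) = (105−119)×10³/(8.314×697) = -14000/5795 = -2.416.
k_S/k_T = (7.93×10^10/2.79×10^9)·exp(-2.416) = 28.42 × 0.08928 = 2.54.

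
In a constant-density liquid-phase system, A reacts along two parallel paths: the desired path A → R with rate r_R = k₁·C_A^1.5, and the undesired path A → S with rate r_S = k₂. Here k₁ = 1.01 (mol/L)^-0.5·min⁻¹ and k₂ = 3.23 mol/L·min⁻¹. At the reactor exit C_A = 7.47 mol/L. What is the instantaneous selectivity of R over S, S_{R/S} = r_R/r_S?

6.38

S_{R/S} = r_R/r_S = (k₁·C_A^1.5)/(k₂) = (k₁/k₂)·C_A^1.5.
= (1.01×7.470^1.5) / (3.23) = 20.62/3.230 = 6.38.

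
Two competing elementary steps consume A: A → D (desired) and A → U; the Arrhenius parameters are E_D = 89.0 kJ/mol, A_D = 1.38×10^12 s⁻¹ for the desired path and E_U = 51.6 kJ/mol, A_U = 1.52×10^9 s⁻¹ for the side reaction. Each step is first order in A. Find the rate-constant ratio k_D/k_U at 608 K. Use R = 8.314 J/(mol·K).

Since both paths have the same order in A, the concentration cancels and S_{D/U} = k_D/k_U = (A_D/A_U)·exp[(E_U−E_D)/(RT)].
(E_U−E_D)/(RT) = (51.6−89.0)×10³/(8.314×608) = -37400/5055 = -7.399.
k_D/k_U = (1.38×10^12/1.52×10^9)·exp(-7.399) = 907.9 × 6.120×10^-4 = 0.556.
Since E_D > E_U, raising the temperature improves selectivity toward D.

0.556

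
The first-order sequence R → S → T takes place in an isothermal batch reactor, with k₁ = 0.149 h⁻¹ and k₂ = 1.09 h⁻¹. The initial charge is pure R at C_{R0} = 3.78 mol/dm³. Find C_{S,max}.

At the optimum, C_{S,max}/C_{R0} = (k₁/k₂)^[k₂/(k₂−k₁)].
= (0.149/1.09)^(1.09/(1.09−0.149)) = (0.1367)^(1.158) = 0.09975.
C_{S,max} = 0.09975×3.78 = 0.377 mol/dm³.

0.377 mol/dm³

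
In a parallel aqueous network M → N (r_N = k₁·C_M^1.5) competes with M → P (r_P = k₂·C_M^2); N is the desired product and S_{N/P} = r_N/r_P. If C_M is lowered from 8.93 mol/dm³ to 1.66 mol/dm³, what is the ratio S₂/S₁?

S_{N/P} = (k₁/k₂)·C_M^-0.5, so S₂/S₁ = (C_{M,2}/C_{M,1})^-0.5.
= (1.66/8.93)^(-0.5) = (0.1859)^(-0.5) = 2.32.

2.32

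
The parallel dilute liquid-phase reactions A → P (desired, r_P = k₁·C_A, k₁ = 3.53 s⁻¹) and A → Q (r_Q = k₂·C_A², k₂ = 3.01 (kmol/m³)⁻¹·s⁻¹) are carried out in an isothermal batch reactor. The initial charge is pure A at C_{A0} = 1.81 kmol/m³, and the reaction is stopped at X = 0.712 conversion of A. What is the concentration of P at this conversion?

C_A = C_{A0}(1−X) = 0.5213 kmol/m³.
Along a PFR/batch, dC_P/dC_A = −r_P/(r_P+r_Q) = −k₁/(k₁+k₂·C_A).
Integrating from C_{A0} to C_A: C_P = (3.53/3.01)·ln[(3.53+3.01·1.81)/(3.53+3.01·0.521)] = 1.173·ln(8.978/5.099) = 0.6635 kmol/m³.

0.663 kmol/m³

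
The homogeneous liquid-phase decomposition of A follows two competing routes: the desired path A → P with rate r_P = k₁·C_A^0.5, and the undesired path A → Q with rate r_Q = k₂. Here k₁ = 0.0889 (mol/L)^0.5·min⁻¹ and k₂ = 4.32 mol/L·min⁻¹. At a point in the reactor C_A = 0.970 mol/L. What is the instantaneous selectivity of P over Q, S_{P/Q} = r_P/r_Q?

S_{P/Q} = r_P/r_Q = (k₁·C_A^0.5)/(k₂) = (k₁/k₂)·C_A^0.5.
= (0.0889×0.9700^0.5) / (4.32) = 0.08756/4.320 = 0.0203.
Since the desired path is higher order in A, keeping C_A high (PFR or concentrated feed) favours P.

0.0203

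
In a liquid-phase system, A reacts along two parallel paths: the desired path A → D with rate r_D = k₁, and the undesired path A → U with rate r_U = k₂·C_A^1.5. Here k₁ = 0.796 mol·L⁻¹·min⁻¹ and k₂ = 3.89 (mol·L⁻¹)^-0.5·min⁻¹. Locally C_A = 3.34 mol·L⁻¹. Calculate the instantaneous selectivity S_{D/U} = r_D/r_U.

S_{D/U} = r_D/r_U = (k₁)/(k₂·C_A^1.5) = (k₁/k₂)·C_A^-1.5.
= (0.796) / (3.89×3.340^1.5) = 0.7960/23.74 = 0.0335.
The undesired path is higher order in A, so low C_A (CSTR or dilute feed) favours D.

0.0335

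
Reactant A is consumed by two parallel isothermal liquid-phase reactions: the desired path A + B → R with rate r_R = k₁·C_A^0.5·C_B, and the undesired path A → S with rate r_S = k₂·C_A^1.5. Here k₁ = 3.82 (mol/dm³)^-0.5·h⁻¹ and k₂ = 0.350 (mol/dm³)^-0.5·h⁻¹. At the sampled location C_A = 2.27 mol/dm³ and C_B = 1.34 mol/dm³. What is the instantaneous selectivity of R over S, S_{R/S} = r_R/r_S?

6.44

S_{R/S} = r_R/r_S = (k₁·C_A^0.5·C_B)/(k₂·C_A^1.5) = (k₁/k₂)·C_A⁻¹·C_B.
= (3.82×2.270^0.5×1.340) / (0.350×2.270^1.5) = 7.712/1.197 = 6.44.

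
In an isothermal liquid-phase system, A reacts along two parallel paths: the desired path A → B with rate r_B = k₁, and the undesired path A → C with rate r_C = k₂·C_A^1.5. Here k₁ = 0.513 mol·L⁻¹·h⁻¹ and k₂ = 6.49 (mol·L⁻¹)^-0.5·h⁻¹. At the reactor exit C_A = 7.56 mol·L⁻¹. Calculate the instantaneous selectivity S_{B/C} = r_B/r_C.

0.00380

S_{B/C} = r_B/r_C = (k₁)/(k₂·C_A^1.5) = (k₁/k₂)·C_A^-1.5.
= (0.513) / (6.49×7.560^1.5) = 0.5130/134.9 = 0.00380.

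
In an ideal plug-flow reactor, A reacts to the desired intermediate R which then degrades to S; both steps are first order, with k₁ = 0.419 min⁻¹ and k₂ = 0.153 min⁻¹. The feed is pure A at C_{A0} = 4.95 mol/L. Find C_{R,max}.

For a first-order series the maximum intermediate yield is C_{R,max}/C_{A0} = (k₁/k₂)^[k₂/(k₂−k₁)].
= (0.419/0.153)^(0.153/(0.153−0.419)) = (2.739)^(-0.5752) = 0.5602.
C_{R,max} = 0.5602×4.95 = 2.77 mol/L.

2.77 mol/L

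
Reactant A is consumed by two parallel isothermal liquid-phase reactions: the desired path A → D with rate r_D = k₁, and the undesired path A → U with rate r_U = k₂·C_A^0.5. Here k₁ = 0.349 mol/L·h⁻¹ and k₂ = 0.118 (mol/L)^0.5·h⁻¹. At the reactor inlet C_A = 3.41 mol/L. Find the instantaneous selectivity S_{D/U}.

1.60

S_{D/U} = r_D/r_U = (k₁)/(k₂·C_A^0.5) = (k₁/k₂)·C_A^-0.5.
= (0.349) / (0.118×3.410^0.5) = 0.3490/0.2179 = 1.60.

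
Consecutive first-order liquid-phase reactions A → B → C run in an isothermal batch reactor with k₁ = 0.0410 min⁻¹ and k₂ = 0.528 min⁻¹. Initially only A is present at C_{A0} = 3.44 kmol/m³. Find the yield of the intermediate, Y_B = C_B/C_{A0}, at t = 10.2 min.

The intermediate concentration in a first-order A→B→C sequence is C_B = k₁C_{A0}(e^(−k₁t) − e^(−k₂t))/(k₂−k₁).
e^(−k₁t) = e^(−0.0410×10.2) = e^(−0.4182) = 0.6582; e^(−k₂t) = e^(−5.386) = 0.004582.
C_B = 0.0410×3.44/(0.528−0.0410) × (0.6582−0.004582) = 0.2896×0.6536 = 0.1893 kmol/m³.
Y_B = C_B/C_{A0} = 0.1893/3.44 = 0.0550.

0.0550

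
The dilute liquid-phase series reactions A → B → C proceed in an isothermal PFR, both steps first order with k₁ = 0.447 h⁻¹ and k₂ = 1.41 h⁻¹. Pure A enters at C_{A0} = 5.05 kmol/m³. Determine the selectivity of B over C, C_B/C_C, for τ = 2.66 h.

0.231

Solving the coupled first-order balances gives C_B(τ) = [k₁/(k₂−k₁)]·C_{A0}·(e^(−k₁τ) − e^(−k₂τ)).
e^(−k₁τ) = e^(−0.447×2.66) = e^(−1.189) = 0.3045; e^(−k₂τ) = e^(−3.751) = 0.02350.
C_B = 0.447×5.05/(1.41−0.447) × (0.3045−0.02350) = 2.344×0.2810 = 0.6587 kmol/m³.
C_A = C_{A0}e^(−k₁τ) = 1.538 kmol/m³, so C_C = C_{A0}−C_A−C_B = 2.853 kmol/m³; C_B/C_C = 0.231.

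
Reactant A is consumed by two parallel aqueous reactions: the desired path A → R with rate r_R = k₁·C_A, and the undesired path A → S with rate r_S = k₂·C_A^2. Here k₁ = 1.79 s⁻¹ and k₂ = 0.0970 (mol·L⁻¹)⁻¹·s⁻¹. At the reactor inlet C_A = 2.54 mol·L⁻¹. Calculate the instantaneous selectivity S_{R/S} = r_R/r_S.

7.27

S_{R/S} = r_R/r_S = (k₁·C_A)/(k₂·C_A^2) = (k₁/k₂)·C_A⁻¹.
= (1.79×2.540) / (0.0970×2.540^2) = 4.547/0.6258 = 7.27.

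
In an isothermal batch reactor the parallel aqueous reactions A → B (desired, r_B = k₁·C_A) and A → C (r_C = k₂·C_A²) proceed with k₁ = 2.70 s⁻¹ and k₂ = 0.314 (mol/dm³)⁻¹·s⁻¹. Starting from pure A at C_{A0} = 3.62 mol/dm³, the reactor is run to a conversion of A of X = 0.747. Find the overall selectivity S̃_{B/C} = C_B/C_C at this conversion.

3.89

C_A = C_{A0}(1−X) = 0.9159 mol/dm³.
Along a PFR/batch, dC_B/dC_A = −r_B/(r_B+r_C) = −k₁/(k₁+k₂·C_A).
Integrating from C_{A0} to C_A: C_B = (2.70/0.314)·ln[(2.70+0.314·3.62)/(2.70+0.314·0.916)] = 8.599·ln(3.837/2.988) = 2.151 mol/dm³.
C_C = (C_{A0}−C_A)−C_B = 0.5532 mol/dm³; S̃_{B/C} = 2.151/0.5532 = 3.89.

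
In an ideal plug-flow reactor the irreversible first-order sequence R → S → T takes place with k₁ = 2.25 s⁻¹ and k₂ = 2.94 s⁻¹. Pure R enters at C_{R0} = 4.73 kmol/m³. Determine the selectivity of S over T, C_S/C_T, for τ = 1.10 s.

Solving the coupled first-order balances gives C_S(τ) = [k₁/(k₂−k₁)]·C_{R0}·(e^(−k₁τ) − e^(−k₂τ)).
e^(−k₁τ) = e^(−2.25×1.10) = e^(−2.475) = 0.08416; e^(−k₂τ) = e^(−3.234) = 0.03940.
C_S = 2.25×4.73/(2.94−2.25) × (0.08416−0.03940) = 15.42×0.04476 = 0.6904 kmol/m³.
C_R = C_{R0}e^(−k₁τ) = 0.3981 kmol/m³, so C_T = C_{R0}−C_R−C_S = 3.641 kmol/m³; C_S/C_T = 0.190.

0.190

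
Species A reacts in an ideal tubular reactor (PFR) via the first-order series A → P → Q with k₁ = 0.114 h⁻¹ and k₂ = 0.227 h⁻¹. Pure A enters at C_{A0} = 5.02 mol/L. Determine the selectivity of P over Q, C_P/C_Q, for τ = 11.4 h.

The intermediate concentration in a first-order A→B→C sequence is C_P = k₁C_{A0}(e^(−k₁τ) − e^(−k₂τ))/(k₂−k₁).
e^(−k₁τ) = e^(−0.114×11.4) = e^(−1.300) = 0.2726; e^(−k₂τ) = e^(−2.588) = 0.07519.
C_P = 0.114×5.02/(0.227−0.114) × (0.2726−0.07519) = 5.064×0.1975 = 1.0000 mol/L.
C_A = C_{A0}e^(−k₁τ) = 1.369 mol/L, so C_Q = C_{A0}−C_A−C_P = 2.651 mol/L; C_P/C_Q = 0.377.

0.377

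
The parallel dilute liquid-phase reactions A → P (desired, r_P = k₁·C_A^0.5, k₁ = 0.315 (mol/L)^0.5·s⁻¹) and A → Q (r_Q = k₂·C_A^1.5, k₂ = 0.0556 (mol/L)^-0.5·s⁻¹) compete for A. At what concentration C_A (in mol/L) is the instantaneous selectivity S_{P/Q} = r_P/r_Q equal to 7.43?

S_{P/Q} = (k₁/k₂)·C_A⁻¹ ⇒ C_A = (S·k₂/k₁)^(-1).
= (7.43×0.0556/0.315)^(-1) = (1.311)^(-1) = 0.763 mol/L.

0.763 mol/L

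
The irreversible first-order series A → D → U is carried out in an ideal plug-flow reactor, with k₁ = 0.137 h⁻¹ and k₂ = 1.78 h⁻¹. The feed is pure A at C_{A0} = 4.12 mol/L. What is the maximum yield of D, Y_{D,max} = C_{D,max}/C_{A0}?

At the optimum, C_{D,max}/C_{A0} = (k₁/k₂)^[k₂/(k₂−k₁)].
= (0.137/1.78)^(1.78/(1.78−0.137)) = (0.07697)^(1.083) = 0.06215.

0.0621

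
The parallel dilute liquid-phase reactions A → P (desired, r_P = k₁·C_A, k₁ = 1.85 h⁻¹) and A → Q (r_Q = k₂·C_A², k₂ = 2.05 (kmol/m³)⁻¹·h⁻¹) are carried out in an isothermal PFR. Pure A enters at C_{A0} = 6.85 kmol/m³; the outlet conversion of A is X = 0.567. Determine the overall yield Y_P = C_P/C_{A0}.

0.0916

C_A = C_{A0}(1−X) = 2.966 kmol/m³.
Along a PFR/batch, dC_P/dC_A = −r_P/(r_P+r_Q) = −k₁/(k₁+k₂·C_A).
Integrating from C_{A0} to C_A: C_P = (1.85/2.05)·ln[(1.85+2.05·6.85)/(1.85+2.05·2.97)] = 0.9024·ln(15.89/7.930) = 0.6273 kmol/m³.
Y_P = C_P/C_{A0} = 0.6273/6.85 = 0.0916.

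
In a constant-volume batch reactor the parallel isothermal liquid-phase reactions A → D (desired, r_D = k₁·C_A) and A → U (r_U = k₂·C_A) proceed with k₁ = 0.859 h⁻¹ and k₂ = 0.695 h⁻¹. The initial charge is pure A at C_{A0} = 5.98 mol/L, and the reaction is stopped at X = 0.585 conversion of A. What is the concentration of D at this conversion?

C_A = C_{A0}(1−X) = 2.482 mol/L.
Both paths are first order in A, so the instantaneous fraction to D is constant: dC_D/d(−C_A) = k₁/(k₁+k₂) = 0.5528.
C_D = 0.5528·(C_{A0}−C_A) = 0.5528×3.498 = 1.93 mol/L.

1.93 mol/L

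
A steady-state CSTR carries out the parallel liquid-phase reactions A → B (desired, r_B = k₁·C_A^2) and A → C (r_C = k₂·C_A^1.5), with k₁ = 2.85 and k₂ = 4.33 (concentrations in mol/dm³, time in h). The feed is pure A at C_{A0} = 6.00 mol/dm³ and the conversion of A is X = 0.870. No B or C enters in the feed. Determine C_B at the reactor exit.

1.92 mol/dm³

Exit C_A = C_{A0}(1−X) = 6.00×0.130 = 0.7800 mol/dm³.
A CSTR operates uniformly at the exit composition, giving r_B = 1.734 and r_C = 2.983 (each k·C_A^n at C_A = 0.7800).
Fraction of consumed A going to B: r_B/(r_B+r_C) = 0.3676.
C_B = 0.3676·C_{A0}·X = 0.3676×6.00×0.870 = 1.92 mol/dm³.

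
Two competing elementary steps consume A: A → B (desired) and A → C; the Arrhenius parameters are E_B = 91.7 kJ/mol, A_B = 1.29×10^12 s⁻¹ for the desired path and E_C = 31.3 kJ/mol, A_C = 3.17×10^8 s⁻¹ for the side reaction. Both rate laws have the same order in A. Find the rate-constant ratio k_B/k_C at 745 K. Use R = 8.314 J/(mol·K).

0.237

Since both paths have the same order in A, the concentration cancels and S_{B/C} = k_B/k_C = (A_B/A_C)·exp[(E_C−E_B)/(RT)].
(E_C−E_B)/(RT) = (31.3−91.7)×10³/(8.314×745) = -60400/6194 = -9.751.
k_B/k_C = (1.29×10^12/3.17×10^8)·exp(-9.751) = 4069 × 5.821×10^-5 = 0.237.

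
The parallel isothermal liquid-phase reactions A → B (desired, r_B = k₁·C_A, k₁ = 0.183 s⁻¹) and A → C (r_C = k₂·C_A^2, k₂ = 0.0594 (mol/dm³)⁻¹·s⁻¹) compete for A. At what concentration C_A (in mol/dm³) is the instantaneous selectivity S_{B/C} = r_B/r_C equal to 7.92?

S_{B/C} = (k₁/k₂)·C_A⁻¹ ⇒ C_A = (S·k₂/k₁)^(-1).
= (7.92×0.0594/0.183)^(-1) = (2.571)^(-1) = 0.389 mol/dm³.

0.389 mol/dm³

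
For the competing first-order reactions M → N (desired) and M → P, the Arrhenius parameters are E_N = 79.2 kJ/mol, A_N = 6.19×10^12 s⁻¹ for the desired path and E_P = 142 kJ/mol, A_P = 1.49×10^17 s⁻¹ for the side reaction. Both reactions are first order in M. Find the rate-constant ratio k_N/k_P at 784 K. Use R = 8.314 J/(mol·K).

With equal orders, S_{N/P} = k_N/k_P = (A_N/A_P)·exp[(E_P−E_N)/(RT)].
(E_P−E_N)/(RT) = (142−79.2)×10³/(8.314×784) = 62800/6518 = 9.635.
k_N/k_P = (6.19×10^12/1.49×10^17)·exp(9.635) = 4.154×10^-5 × 15285 = 0.635.

0.635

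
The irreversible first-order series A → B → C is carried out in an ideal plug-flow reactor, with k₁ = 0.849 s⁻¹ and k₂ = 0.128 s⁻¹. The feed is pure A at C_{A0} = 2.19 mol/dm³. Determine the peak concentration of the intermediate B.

1.57 mol/dm³

Evaluating C_B at τ_opt = ln(k₂/k₁)/(k₂−k₁) gives C_{B,max}/C_{A0} = (k₁/k₂)^[k₂/(k₂−k₁)].
= (0.849/0.128)^(0.128/(0.128−0.849)) = (6.633)^(-0.1775) = 0.7147.
C_{B,max} = 0.7147×2.19 = 1.57 mol/dm³.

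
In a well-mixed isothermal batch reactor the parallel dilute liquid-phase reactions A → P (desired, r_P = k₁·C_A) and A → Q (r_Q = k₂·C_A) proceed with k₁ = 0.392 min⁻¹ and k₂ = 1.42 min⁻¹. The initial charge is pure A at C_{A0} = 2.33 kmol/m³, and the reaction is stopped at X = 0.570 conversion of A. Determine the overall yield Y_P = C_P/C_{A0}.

0.123

C_A = C_{A0}(1−X) = 1.002 kmol/m³.
Both paths are first order in A, so the instantaneous fraction to P is constant: dC_P/d(−C_A) = k₁/(k₁+k₂) = 0.2163.
C_P = 0.2163·(C_{A0}−C_A) = 0.2163×1.328 = 0.287 kmol/m³.
Y_P = C_P/C_{A0} = 0.2873/2.33 = 0.123.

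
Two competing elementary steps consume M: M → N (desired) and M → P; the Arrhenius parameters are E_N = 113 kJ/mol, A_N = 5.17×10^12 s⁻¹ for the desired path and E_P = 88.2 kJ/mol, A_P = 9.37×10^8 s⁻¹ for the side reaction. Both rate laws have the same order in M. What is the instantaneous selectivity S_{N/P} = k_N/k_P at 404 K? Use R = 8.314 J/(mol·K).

With equal orders, S_{N/P} = k_N/k_P = (A_N/A_P)·exp[(E_P−E_N)/(RT)].
(E_P−E_N)/(RT) = (88.2−113)×10³/(8.314×404) = -24800/3359 = -7.383.
k_N/k_P = (5.17×10^12/9.37×10^8)·exp(-7.383) = 5518 × 6.214×10^-4 = 3.43.
Since E_N > E_P, raising the temperature improves selectivity toward N.

3.43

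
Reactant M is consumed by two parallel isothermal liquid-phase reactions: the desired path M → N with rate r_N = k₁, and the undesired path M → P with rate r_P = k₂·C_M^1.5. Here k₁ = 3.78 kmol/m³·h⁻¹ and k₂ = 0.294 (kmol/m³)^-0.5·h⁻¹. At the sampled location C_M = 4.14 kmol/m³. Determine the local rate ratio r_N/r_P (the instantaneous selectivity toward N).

S_{N/P} = r_N/r_P = (k₁)/(k₂·C_M^1.5) = (k₁/k₂)·C_M^-1.5.
= (3.78) / (0.294×4.140^1.5) = 3.780/2.477 = 1.53.

1.53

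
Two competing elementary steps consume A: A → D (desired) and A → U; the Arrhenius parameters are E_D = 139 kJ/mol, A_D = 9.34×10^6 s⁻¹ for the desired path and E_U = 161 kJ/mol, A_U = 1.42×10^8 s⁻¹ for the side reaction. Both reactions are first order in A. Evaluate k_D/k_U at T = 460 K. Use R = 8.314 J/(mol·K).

With equal orders, S_{D/U} = k_D/k_U = (A_D/A_U)·exp[(E_U−E_D)/(RT)].
(E_U−E_D)/(RT) = (161−139)×10³/(8.314×460) = 22000/3824 = 5.752.
k_D/k_U = (9.34×10^6/1.42×10^8)·exp(5.752) = 0.06577 × 315.0 = 20.7.

20.7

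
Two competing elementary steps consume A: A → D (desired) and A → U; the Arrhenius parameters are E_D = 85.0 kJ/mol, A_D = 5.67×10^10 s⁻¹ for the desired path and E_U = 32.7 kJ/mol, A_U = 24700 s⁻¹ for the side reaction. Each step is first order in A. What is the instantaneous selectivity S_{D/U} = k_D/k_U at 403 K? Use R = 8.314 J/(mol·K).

Since both paths have the same order in A, the concentration cancels and S_{D/U} = k_D/k_U = (A_D/A_U)·exp[(E_U−E_D)/(RT)].
(E_U−E_D)/(RT) = (32.7−85.0)×10³/(8.314×403) = -52300/3351 = -15.61.
k_D/k_U = (5.67×10^10/24700)·exp(-15.61) = 2.296×10^6 × 1.663×10^-7 = 0.382.
Since E_D > E_U, raising the temperature improves selectivity toward D.

0.382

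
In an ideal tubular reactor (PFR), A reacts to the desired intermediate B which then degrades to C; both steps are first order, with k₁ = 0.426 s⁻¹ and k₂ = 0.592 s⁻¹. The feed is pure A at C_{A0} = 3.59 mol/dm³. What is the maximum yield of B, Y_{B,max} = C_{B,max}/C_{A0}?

0.309

Evaluating C_B at τ_opt = ln(k₂/k₁)/(k₂−k₁) gives C_{B,max}/C_{A0} = (k₁/k₂)^[k₂/(k₂−k₁)].
= (0.426/0.592)^(0.592/(0.592−0.426)) = (0.7196)^(3.566) = 0.3093.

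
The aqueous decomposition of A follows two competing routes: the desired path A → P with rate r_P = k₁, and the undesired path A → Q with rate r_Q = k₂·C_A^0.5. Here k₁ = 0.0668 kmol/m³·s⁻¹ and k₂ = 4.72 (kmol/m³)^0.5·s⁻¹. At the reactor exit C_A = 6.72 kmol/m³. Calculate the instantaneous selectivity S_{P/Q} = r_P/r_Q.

S_{P/Q} = r_P/r_Q = (k₁)/(k₂·C_A^0.5) = (k₁/k₂)·C_A^-0.5.
= (0.0668) / (4.72×6.720^0.5) = 0.06680/12.24 = 0.00546.
The undesired path is higher order in A, so low C_A (CSTR or dilute feed) favours P.

0.00546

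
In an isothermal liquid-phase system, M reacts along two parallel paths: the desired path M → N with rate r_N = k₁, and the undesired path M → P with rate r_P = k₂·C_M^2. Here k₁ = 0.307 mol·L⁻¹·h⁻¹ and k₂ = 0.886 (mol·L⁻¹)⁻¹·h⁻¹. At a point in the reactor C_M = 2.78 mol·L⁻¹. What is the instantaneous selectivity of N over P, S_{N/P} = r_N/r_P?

S_{N/P} = r_N/r_P = (k₁)/(k₂·C_M^2) = (k₁/k₂)·C_M^-2.
= (0.307) / (0.886×2.780^2) = 0.3070/6.847 = 0.0448.

0.0448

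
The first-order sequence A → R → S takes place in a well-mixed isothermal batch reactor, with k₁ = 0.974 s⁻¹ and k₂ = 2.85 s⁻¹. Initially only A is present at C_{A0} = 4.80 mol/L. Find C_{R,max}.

For a first-order series the maximum intermediate yield is C_{R,max}/C_{A0} = (k₁/k₂)^[k₂/(k₂−k₁)].
= (0.974/2.85)^(2.85/(2.85−0.974)) = (0.3418)^(1.519) = 0.1957.
C_{R,max} = 0.1957×4.80 = 0.939 mol/L.

0.939 mol/L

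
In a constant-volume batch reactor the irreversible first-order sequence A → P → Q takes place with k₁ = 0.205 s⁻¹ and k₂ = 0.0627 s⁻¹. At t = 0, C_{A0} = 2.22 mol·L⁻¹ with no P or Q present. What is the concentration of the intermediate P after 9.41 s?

1.31 mol·L⁻¹

For first-order series with pure A initially, C_P(t) = k₁C_{A0}/(k₂−k₁)·(e^(−k₁t) − e^(−k₂t)).
e^(−k₁t) = e^(−0.205×9.41) = e^(−1.929) = 0.1453; e^(−k₂t) = e^(−0.5900) = 0.5543.
C_P = 0.205×2.22/(0.0627−0.205) × (0.1453−0.5543) = (-3.198)×(-0.4090) = 1.308 mol·L⁻¹.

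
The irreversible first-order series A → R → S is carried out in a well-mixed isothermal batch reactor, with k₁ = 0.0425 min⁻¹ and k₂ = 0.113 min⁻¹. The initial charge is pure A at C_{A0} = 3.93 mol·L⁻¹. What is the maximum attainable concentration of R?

For a first-order series the maximum intermediate yield is C_{R,max}/C_{A0} = (k₁/k₂)^[k₂/(k₂−k₁)].
= (0.0425/0.113)^(0.113/(0.113−0.0425)) = (0.3761)^(1.603) = 0.2086.
C_{R,max} = 0.2086×3.93 = 0.820 mol·L⁻¹.

0.820 mol·L⁻¹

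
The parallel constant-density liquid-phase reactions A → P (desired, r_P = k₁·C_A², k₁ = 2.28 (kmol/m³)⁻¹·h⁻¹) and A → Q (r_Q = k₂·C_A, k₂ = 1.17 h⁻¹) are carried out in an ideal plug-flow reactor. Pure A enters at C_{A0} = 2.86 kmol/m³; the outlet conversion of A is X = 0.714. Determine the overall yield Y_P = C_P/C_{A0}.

C_A = C_{A0}(1−X) = 0.8180 kmol/m³.
Along a PFR/batch, dC_Q/dC_A = −r_Q/(r_P+r_Q) = −k₂/(k₂+k₁·C_A).
Integrating from C_{A0} to C_A: C_Q = (1.17/2.28)·ln[(1.17+2.28·2.86)/(1.17+2.28·0.818)] = 0.5132·ln(7.691/3.035) = 0.4771 kmol/m³.
Then C_P = (C_{A0}−C_A) − C_Q = 2.042 − 0.4771 = 1.565 kmol/m³.
Y_P = C_P/C_{A0} = 1.565/2.86 = 0.547.

0.547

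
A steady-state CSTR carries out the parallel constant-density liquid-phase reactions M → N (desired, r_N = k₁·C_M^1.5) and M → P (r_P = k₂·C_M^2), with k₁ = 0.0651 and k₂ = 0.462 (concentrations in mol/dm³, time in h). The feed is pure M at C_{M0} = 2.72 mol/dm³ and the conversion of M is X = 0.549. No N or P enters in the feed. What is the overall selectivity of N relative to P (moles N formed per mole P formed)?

0.127

Exit C_M = C_{M0}(1−X) = 2.72×0.451 = 1.227 mol/dm³.
A CSTR operates uniformly at the exit composition, giving r_N = 0.08845 and r_P = 0.6952 (each k·C_M^n at C_M = 1.227).
Overall selectivity = C_N/C_P = r_Nτ/(r_Pτ) = r_N/r_P = 0.127.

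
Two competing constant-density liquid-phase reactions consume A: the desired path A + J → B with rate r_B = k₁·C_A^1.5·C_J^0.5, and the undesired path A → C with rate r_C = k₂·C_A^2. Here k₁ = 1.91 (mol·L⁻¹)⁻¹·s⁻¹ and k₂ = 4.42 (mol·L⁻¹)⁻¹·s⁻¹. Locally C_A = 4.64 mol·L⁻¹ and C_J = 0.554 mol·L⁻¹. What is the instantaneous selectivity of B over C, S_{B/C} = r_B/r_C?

S_{B/C} = r_B/r_C = (k₁·C_A^1.5·C_J^0.5)/(k₂·C_A^2) = (k₁/k₂)·C_A^-0.5·C_J^0.5.
= (1.91×4.640^1.5×0.5540^0.5) / (4.42×4.640^2) = 14.21/95.16 = 0.149.
The undesired path is higher order in A, so low C_A (CSTR or dilute feed) favours B.

0.149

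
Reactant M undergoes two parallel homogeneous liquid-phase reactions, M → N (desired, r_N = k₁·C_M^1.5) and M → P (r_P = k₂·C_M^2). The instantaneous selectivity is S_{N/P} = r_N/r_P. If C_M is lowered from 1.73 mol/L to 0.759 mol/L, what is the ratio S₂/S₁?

S_{N/P} = (k₁/k₂)·C_M^-0.5, so S₂/S₁ = (C_{M,2}/C_{M,1})^-0.5.
= (0.759/1.73)^(-0.5) = (0.4387)^(-0.5) = 1.51.

1.51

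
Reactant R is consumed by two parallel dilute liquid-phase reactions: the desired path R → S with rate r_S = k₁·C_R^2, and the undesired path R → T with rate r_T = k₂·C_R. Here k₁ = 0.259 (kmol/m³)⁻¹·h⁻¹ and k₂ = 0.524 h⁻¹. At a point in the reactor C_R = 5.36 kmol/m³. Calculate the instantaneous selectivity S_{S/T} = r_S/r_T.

2.65

S_{S/T} = r_S/r_T = (k₁·C_R^2)/(k₂·C_R) = (k₁/k₂)·C_R.
= (0.259×5.360^2) / (0.524×5.360) = 7.441/2.809 = 2.65.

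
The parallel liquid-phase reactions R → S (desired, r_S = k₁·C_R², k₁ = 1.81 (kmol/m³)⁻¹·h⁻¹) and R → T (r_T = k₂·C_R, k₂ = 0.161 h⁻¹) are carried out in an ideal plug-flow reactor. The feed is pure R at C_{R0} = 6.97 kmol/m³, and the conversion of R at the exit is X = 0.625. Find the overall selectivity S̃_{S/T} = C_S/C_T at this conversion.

C_R = C_{R0}(1−X) = 2.614 kmol/m³.
Along a PFR/batch, dC_T/dC_R = −r_T/(r_S+r_T) = −k₂/(k₂+k₁·C_R).
Integrating from C_{R0} to C_R: C_T = (0.161/1.81)·ln[(0.161+1.81·6.97)/(0.161+1.81·2.61)] = 0.08895·ln(12.78/4.892) = 0.08540 kmol/m³.
Then C_S = (C_{R0}−C_R) − C_T = 4.356 − 0.08540 = 4.271 kmol/m³.
S̃_{S/T} = C_S/C_T = 4.271/0.08540 = 50.0.

50.0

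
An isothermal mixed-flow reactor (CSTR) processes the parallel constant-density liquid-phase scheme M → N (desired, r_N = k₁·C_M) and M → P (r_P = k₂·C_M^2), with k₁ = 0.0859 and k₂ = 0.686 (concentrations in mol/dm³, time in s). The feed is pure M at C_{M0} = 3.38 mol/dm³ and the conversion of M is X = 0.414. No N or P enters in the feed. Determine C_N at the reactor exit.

Exit C_M = C_{M0}(1−X) = 3.38×0.586 = 1.981 mol/dm³.
In a CSTR the entire volume is at exit conditions, so r_N = 0.0859×1.981 = 0.1701 and r_P = 0.686×1.981^2 = 2.691.
Fraction of consumed M going to N: r_N/(r_N+r_P) = 0.05946.
C_N = 0.05946·C_{M0}·X = 0.05946×3.38×0.414 = 0.0832 mol/dm³.

0.0832 mol/dm³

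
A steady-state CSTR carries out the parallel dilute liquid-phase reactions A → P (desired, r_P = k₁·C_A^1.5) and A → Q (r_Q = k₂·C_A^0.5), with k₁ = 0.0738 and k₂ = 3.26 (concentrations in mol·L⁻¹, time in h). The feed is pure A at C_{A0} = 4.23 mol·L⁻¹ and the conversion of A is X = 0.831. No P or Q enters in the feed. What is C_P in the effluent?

0.0560 mol·L⁻¹

Exit C_A = C_{A0}(1−X) = 4.23×0.169 = 0.7149 mol·L⁻¹.
In a CSTR the entire volume is at exit conditions, so r_P = 0.0738×0.7149^1.5 = 0.04461 and r_Q = 3.26×0.7149^0.5 = 2.756.
Fraction of consumed A going to P: r_P/(r_P+r_Q) = 0.01593.
C_P = 0.01593·C_{A0}·X = 0.01593×4.23×0.831 = 0.0560 mol·L⁻¹.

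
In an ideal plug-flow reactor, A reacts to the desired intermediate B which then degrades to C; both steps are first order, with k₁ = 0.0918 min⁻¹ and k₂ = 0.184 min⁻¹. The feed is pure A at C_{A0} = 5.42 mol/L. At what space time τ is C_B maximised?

7.54 min

The intermediate peaks when r₁ = r₂, i.e. k₁e^(−k₁τ) = k₂e^(−k₂τ), giving τ_opt = ln(k₂/k₁)/(k₂−k₁).
= ln(0.184/0.0918)/(0.184−0.0918) = ln(2.004)/0.09220 = 0.6953/0.09220 = 7.54 min.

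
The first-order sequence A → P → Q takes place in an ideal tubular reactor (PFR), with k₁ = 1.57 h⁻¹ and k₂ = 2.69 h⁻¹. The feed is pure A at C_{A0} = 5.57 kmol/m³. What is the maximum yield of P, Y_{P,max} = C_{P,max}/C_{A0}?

At the optimum, C_{P,max}/C_{A0} = (k₁/k₂)^[k₂/(k₂−k₁)].
= (1.57/2.69)^(2.69/(2.69−1.57)) = (0.5836)^(2.402) = 0.2744.

0.274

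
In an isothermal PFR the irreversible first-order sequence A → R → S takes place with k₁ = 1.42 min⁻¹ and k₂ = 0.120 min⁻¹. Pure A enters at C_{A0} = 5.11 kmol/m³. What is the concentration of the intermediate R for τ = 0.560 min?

2.70 kmol/m³

For first-order series with pure A initially, C_R(τ) = k₁C_{A0}/(k₂−k₁)·(e^(−k₁τ) − e^(−k₂τ)).
e^(−k₁τ) = e^(−1.42×0.560) = e^(−0.7952) = 0.4515; e^(−k₂τ) = e^(−0.06720) = 0.9350.
C_R = 1.42×5.11/(0.120−1.42) × (0.4515−0.9350) = (-5.582)×(-0.4835) = 2.699 kmol/m³.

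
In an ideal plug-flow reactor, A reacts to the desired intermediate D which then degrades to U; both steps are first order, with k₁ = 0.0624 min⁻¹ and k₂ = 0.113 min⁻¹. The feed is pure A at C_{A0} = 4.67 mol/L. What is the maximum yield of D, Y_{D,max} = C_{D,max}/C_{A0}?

0.266

Evaluating C_D at τ_opt = ln(k₂/k₁)/(k₂−k₁) gives C_{D,max}/C_{A0} = (k₁/k₂)^[k₂/(k₂−k₁)].
= (0.0624/0.113)^(0.113/(0.113−0.0624)) = (0.5522)^(2.233) = 0.2655.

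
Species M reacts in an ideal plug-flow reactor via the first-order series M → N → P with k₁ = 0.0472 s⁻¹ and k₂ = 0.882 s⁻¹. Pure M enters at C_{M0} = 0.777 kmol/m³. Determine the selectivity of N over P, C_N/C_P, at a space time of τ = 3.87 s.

0.372

The intermediate concentration in a first-order A→B→C sequence is C_N = k₁C_{M0}(e^(−k₁τ) − e^(−k₂τ))/(k₂−k₁).
e^(−k₁τ) = e^(−0.0472×3.87) = e^(−0.1827) = 0.8330; e^(−k₂τ) = e^(−3.413) = 0.03293.
C_N = 0.0472×0.777/(0.882−0.0472) × (0.8330−0.03293) = 0.04393×0.8001 = 0.03515 kmol/m³.
C_M = C_{M0}e^(−k₁τ) = 0.6473 kmol/m³, so C_P = C_{M0}−C_M−C_N = 0.09457 kmol/m³; C_N/C_P = 0.372.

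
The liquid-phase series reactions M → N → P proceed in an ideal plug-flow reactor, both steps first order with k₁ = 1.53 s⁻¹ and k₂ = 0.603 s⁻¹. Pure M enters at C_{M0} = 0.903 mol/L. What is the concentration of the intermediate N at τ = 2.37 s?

The intermediate concentration in a first-order A→B→C sequence is C_N = k₁C_{M0}(e^(−k₁τ) − e^(−k₂τ))/(k₂−k₁).
e^(−k₁τ) = e^(−1.53×2.37) = e^(−3.626) = 0.02662; e^(−k₂τ) = e^(−1.429) = 0.2395.
C_N = 1.53×0.903/(0.603−1.53) × (0.02662−0.2395) = (-1.490)×(-0.2129) = 0.3173 mol/L.

0.317 mol/L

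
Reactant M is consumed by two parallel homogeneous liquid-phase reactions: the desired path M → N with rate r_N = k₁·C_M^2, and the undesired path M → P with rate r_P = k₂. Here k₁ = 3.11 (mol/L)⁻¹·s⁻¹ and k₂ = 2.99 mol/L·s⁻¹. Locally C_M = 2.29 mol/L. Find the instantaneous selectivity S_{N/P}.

S_{N/P} = r_N/r_P = (k₁·C_M^2)/(k₂) = (k₁/k₂)·C_M^2.
= (3.11×2.290^2) / (2.99) = 16.31/2.990 = 5.45.

5.45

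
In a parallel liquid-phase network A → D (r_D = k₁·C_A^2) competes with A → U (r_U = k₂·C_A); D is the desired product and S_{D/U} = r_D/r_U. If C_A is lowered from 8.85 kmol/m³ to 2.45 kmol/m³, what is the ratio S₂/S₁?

S_{D/U} = (k₁/k₂)·C_A, so S₂/S₁ = (C_{A,2}/C_{A,1}).
= 2.45/8.85 = 0.277.
Selectivity toward D falls as C_A falls — high-concentration operation is favoured.

0.277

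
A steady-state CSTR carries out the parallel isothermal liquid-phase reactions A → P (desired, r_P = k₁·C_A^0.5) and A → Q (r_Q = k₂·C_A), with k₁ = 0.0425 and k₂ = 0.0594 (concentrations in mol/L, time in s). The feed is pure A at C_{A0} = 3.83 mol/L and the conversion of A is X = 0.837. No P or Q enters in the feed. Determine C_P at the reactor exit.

1.52 mol/L

Exit C_A = C_{A0}(1−X) = 3.83×0.163 = 0.6243 mol/L.
Rates in a CSTR are evaluated at the outlet concentration: r_P = 0.0425×0.6243^0.5 = 0.03358, r_Q = 0.0594×0.6243 = 0.03708.
Fraction of consumed A going to P: r_P/(r_P+r_Q) = 0.4752.
C_P = 0.4752·C_{A0}·X = 0.4752×3.83×0.837 = 1.52 mol/L.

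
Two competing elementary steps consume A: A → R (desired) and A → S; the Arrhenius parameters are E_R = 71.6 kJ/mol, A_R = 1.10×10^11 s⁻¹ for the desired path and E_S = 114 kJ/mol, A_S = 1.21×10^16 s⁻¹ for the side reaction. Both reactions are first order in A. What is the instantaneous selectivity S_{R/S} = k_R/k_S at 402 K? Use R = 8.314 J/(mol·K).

k_R/k_S = (A_R/A_S)·exp[−(E_R−E_S)/(RT)] = (A_R/A_S)·exp[(E_S−E_R)/(RT)].
(E_S−E_R)/(RT) = (114−71.6)×10³/(8.314×402) = 42400/3342 = 12.69.
k_R/k_S = (1.10×10^11/1.21×10^16)·exp(12.69) = 9.091×10^-6 × 3.232×10^5 = 2.94.
Since E_R < E_S, lowering the temperature improves selectivity toward R.

2.94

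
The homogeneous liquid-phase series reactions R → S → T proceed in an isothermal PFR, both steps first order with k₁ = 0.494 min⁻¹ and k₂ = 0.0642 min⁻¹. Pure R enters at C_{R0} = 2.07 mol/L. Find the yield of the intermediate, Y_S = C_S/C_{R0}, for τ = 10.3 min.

0.586

Solving the coupled first-order balances gives C_S(τ) = [k₁/(k₂−k₁)]·C_{R0}·(e^(−k₁τ) − e^(−k₂τ)).
e^(−k₁τ) = e^(−0.494×10.3) = e^(−5.088) = 0.006169; e^(−k₂τ) = e^(−0.6613) = 0.5162.
C_S = 0.494×2.07/(0.0642−0.494) × (0.006169−0.5162) = (-2.379)×(-0.5100) = 1.213 mol/L.
Y_S = C_S/C_{R0} = 1.213/2.07 = 0.586.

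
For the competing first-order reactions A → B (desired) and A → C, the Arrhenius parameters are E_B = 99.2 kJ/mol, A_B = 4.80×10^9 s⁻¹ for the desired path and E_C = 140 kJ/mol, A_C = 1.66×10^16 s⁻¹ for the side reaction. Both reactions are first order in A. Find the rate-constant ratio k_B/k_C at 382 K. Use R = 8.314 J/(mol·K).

Since both paths have the same order in A, the concentration cancels and S_{B/C} = k_B/k_C = (A_B/A_C)·exp[(E_C−E_B)/(RT)].
(E_C−E_B)/(RT) = (140−99.2)×10³/(8.314×382) = 40800/3176 = 12.85.
k_B/k_C = (4.80×10^9/1.66×10^16)·exp(12.85) = 2.892×10^-7 × 3.795×10^5 = 0.110.

0.110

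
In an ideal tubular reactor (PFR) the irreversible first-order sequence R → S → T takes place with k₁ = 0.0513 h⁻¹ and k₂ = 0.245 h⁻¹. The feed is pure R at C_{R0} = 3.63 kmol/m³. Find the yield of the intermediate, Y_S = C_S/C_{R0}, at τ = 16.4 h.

0.109

The intermediate concentration in a first-order A→B→C sequence is C_S = k₁C_{R0}(e^(−k₁τ) − e^(−k₂τ))/(k₂−k₁).
e^(−k₁τ) = e^(−0.0513×16.4) = e^(−0.8413) = 0.4311; e^(−k₂τ) = e^(−4.018) = 0.01799.
C_S = 0.0513×3.63/(0.245−0.0513) × (0.4311−0.01799) = 0.9614×0.4132 = 0.3972 kmol/m³.
Y_S = C_S/C_{R0} = 0.3972/3.63 = 0.109.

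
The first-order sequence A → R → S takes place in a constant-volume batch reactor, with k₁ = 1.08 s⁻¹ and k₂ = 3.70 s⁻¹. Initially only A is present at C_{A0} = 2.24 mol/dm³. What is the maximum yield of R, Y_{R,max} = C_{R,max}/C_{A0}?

0.176

Evaluating C_R at t_opt = ln(k₂/k₁)/(k₂−k₁) gives C_{R,max}/C_{A0} = (k₁/k₂)^[k₂/(k₂−k₁)].
= (1.08/3.70)^(3.70/(3.70−1.08)) = (0.2919)^(1.412) = 0.1757.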